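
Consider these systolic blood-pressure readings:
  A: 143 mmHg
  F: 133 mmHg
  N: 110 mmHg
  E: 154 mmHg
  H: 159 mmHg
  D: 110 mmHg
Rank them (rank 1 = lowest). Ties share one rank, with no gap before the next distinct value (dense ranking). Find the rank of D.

1

Sorted (ascending): 110, 110, 133, 143, 154, 159
The 2 values of 110 share dense rank 1.
Remaining distinct values take the next consecutive integers.
D has value 110 mmHg → rank 1.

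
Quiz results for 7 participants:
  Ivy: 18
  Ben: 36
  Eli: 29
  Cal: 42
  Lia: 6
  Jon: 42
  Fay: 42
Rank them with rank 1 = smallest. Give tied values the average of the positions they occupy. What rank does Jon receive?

6

Sorted (ascending): 6, 18, 29, 36, 42, 42, 42
The 3 values of 42 occupy positions 5–7 → average rank 6.
Jon has value 42 → rank 6.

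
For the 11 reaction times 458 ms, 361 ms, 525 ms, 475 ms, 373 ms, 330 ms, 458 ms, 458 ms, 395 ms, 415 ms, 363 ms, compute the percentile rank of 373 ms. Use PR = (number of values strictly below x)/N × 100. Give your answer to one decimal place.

27.3

N = 11.
Strictly below 373: 3. Equal to 373: 1.
PR = 3/11 × 100 = 27.3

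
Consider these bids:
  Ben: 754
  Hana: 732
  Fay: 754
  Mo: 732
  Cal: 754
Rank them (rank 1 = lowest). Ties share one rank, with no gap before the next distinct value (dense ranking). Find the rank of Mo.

Sorted (ascending): 732, 732, 754, 754, 754
The 2 values of 732 share dense rank 1.
The 3 values of 754 share dense rank 2.
Mo has value 732 → rank 1.

1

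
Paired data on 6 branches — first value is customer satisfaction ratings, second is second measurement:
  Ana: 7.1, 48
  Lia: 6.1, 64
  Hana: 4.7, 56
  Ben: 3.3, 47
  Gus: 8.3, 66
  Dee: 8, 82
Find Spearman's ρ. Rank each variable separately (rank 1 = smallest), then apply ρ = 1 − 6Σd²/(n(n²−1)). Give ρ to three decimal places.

Ranks of variable 1: 4, 3, 2, 1, 6, 5
Ranks of variable 2: 2, 4, 3, 1, 5, 6
d = r₁ − r₂: 2, -1, -1, 0, 1, -1
d²: 4, 1, 1, 0, 1, 1; Σd² = 8
ρ = 1 − 6·8/(6·35) = 1 − 48/210 = 0.771

0.771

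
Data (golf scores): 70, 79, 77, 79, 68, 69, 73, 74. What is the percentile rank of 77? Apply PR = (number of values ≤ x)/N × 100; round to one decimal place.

N = 8.
Strictly below 77: 5. Equal to 77: 1.
PR = 6/8 × 100 = 75.0

75.0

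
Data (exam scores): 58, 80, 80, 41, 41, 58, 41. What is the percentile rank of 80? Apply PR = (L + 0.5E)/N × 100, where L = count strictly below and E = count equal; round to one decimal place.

N = 7.
Strictly below 80: 5. Equal to 80: 2.
PR = (5 + 0.5·2)/7 × 100 = 85.7

85.7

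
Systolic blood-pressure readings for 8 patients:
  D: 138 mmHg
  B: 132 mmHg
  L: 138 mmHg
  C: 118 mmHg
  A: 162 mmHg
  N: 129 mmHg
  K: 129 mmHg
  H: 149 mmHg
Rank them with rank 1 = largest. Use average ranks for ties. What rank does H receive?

Sorted (descending): 162, 149, 138, 138, 132, 129, 129, 118
The 2 values of 138 occupy positions 3–4 → average rank (3+4)/2 = 3.5.
The 2 values of 129 occupy positions 6–7 → average rank (6+7)/2 = 6.5.
H has value 149 mmHg → rank 2.

2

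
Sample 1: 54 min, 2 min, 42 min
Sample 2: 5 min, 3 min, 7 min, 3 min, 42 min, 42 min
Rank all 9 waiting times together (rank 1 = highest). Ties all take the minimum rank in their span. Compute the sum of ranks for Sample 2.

Sorted (descending): 54, 42, 42, 42, 7, 5, 3, 3, 2
The 3 values of 42 occupy positions 2–4 → each gets rank 2.
The 2 values of 3 occupy positions 7–8 → each gets rank 7.
Sample 2 values → pooled ranks: 5→6, 3→7, 7→5, 3→7, 42→2, 42→2
Rank sum = 6 + 7 + 5 + 7 + 2 + 2 = 29

29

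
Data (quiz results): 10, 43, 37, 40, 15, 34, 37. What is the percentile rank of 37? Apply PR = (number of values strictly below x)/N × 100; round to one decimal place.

N = 7.
Strictly below 37: 3. Equal to 37: 2.
PR = 3/7 × 100 = 42.9

42.9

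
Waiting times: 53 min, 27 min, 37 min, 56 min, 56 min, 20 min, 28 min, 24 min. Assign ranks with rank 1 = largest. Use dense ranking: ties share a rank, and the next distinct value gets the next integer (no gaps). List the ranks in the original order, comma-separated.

Sorted (descending): 56, 56, 53, 37, 28, 27, 24, 20
The 2 values of 56 share dense rank 1.
Remaining distinct values take the next consecutive integers.

2, 5, 3, 1, 1, 7, 4, 6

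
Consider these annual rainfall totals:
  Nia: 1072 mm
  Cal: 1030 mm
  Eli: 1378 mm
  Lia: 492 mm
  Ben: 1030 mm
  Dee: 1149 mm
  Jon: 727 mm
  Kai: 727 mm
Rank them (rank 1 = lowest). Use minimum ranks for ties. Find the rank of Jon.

Sorted (ascending): 492, 727, 727, 1030, 1030, 1072, 1149, 1378
The 2 values of 727 occupy positions 2–3 → each gets rank 2.
The 2 values of 1030 occupy positions 4–5 → each gets rank 4.
Jon has value 727 mm → rank 2.

2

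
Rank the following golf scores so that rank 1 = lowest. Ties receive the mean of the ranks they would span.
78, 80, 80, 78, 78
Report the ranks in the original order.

Sorted (ascending): 78, 78, 78, 80, 80
The 3 values of 78 occupy positions 1–3 → average rank 2.
The 2 values of 80 occupy positions 4–5 → average rank (4+5)/2 = 4.5.

2, 4.5, 4.5, 2, 2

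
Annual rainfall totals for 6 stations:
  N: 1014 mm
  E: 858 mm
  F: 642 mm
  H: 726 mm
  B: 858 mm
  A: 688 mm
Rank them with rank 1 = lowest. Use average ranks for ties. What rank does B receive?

4.5

Sorted (ascending): 642, 688, 726, 858, 858, 1014
The 2 values of 858 occupy positions 4–5 → average rank (4+5)/2 = 4.5.
B has value 858 mm → rank 4.5.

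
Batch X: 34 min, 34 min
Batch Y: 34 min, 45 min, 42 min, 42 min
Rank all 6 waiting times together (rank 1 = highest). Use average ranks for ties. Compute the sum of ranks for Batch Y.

11

Sorted (descending): 45, 42, 42, 34, 34, 34
The 2 values of 42 occupy positions 2–3 → average rank (2+3)/2 = 2.5.
The 3 values of 34 occupy positions 4–6 → average rank 5.
Batch Y values → pooled ranks: 34→5, 45→1, 42→2.5, 42→2.5
Rank sum = 5 + 1 + 2.5 + 2.5 = 11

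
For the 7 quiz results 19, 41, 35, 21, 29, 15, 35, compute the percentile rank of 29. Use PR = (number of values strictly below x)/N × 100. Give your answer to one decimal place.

N = 7.
Strictly below 29: 3. Equal to 29: 1.
PR = 3/7 × 100 = 42.9

42.9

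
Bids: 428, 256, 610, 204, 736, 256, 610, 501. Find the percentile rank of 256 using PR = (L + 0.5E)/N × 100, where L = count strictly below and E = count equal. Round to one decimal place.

N = 8.
Strictly below 256: 1. Equal to 256: 2.
PR = (1 + 0.5·2)/8 × 100 = 25.0

25.0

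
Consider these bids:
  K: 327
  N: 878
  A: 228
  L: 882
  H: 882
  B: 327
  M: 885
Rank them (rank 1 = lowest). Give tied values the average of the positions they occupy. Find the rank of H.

Sorted (ascending): 228, 327, 327, 878, 882, 882, 885
The 2 values of 327 occupy positions 2–3 → average rank (2+3)/2 = 2.5.
The 2 values of 882 occupy positions 5–6 → average rank (5+6)/2 = 5.5.
H has value 882 → rank 5.5.

5.5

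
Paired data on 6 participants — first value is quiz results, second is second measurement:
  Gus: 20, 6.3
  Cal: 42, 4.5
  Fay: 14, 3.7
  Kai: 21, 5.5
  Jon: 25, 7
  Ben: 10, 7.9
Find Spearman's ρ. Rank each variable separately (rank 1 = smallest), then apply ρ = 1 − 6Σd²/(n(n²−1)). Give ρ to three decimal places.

-0.257

Ranks of variable 1: 3, 6, 2, 4, 5, 1
Ranks of variable 2: 4, 2, 1, 3, 5, 6
d = r₁ − r₂: -1, 4, 1, 1, 0, -5
d²: 1, 16, 1, 1, 0, 25; Σd² = 44
ρ = 1 − 6·44/(6·35) = 1 − 264/210 = -0.257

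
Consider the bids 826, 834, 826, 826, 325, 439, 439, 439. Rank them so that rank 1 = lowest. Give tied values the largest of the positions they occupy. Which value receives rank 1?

325

Sorted (ascending): 325, 439, 439, 439, 826, 826, 826, 834
The 3 values of 439 occupy positions 2–4 → each gets rank 4.
The 3 values of 826 occupy positions 5–7 → each gets rank 7.
Rank 1 → value 325.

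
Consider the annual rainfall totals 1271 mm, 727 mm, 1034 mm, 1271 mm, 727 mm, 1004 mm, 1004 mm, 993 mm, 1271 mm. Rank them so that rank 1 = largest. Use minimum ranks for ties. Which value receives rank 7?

Sorted (descending): 1271, 1271, 1271, 1034, 1004, 1004, 993, 727, 727
The 3 values of 1271 occupy positions 1–3 → each gets rank 1.
The 2 values of 1004 occupy positions 5–6 → each gets rank 5.
The 2 values of 727 occupy positions 8–9 → each gets rank 8.
Rank 7 → value 993.

993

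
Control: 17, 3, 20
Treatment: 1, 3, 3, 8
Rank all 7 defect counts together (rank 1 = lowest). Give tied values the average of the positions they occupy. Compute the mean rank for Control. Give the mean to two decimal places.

Sorted (ascending): 1, 3, 3, 3, 8, 17, 20
The 3 values of 3 occupy positions 2–4 → average rank 3.
Control values → pooled ranks: 17→6, 3→3, 20→7
Mean rank = (6 + 3 + 7) / 3 = 5.33

5.33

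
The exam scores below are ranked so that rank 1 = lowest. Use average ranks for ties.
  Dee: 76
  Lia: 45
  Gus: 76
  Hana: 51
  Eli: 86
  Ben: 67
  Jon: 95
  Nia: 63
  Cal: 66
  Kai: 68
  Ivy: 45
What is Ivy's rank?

1.5

Sorted (ascending): 45, 45, 51, 63, 66, 67, 68, 76, 76, 86, 95
The 2 values of 45 occupy positions 1–2 → average rank (1+2)/2 = 1.5.
The 2 values of 76 occupy positions 8–9 → average rank (8+9)/2 = 8.5.
Ivy has value 45 → rank 1.5.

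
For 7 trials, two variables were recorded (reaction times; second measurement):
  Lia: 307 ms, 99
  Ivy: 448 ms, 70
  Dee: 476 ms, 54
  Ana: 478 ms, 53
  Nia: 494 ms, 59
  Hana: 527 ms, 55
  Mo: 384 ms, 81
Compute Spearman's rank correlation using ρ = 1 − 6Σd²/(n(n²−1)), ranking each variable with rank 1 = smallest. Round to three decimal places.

-0.714

Ranks of variable 1: 1, 3, 4, 5, 6, 7, 2
Ranks of variable 2: 7, 5, 2, 1, 4, 3, 6
d = r₁ − r₂: -6, -2, 2, 4, 2, 4, -4
d²: 36, 4, 4, 16, 4, 16, 16; Σd² = 96
ρ = 1 − 6·96/(7·48) = 1 − 576/336 = -0.714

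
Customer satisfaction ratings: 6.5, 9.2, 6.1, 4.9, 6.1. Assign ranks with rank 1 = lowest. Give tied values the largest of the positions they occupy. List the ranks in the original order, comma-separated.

Sorted (ascending): 4.9, 6.1, 6.1, 6.5, 9.2
The 2 values of 6.1 occupy positions 2–3 → each gets rank 3.

4, 5, 3, 1, 3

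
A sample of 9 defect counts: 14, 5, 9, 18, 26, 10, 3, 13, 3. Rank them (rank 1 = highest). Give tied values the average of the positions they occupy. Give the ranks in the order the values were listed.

Sorted (descending): 26, 18, 14, 13, 10, 9, 5, 3, 3
The 2 values of 3 occupy positions 8–9 → average rank (8+9)/2 = 8.5.

3, 7, 6, 2, 1, 5, 8.5, 4, 8.5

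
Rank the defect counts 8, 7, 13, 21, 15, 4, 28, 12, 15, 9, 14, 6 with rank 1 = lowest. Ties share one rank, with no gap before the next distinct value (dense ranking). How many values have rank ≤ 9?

10

Sorted (ascending): 4, 6, 7, 8, 9, 12, 13, 14, 15, 15, 21, 28
The 2 values of 15 share dense rank 9.
Remaining distinct values take the next consecutive integers.
Ranks ≤ 9: {1, 2, 3, 4, 5, 6, 7, 8, 9, 9} → 10 values.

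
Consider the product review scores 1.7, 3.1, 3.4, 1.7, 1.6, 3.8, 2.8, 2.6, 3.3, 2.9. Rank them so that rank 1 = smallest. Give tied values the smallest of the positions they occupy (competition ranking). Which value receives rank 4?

Sorted (ascending): 1.6, 1.7, 1.7, 2.6, 2.8, 2.9, 3.1, 3.3, 3.4, 3.8
The 2 values of 1.7 occupy positions 2–3 → each gets rank 2.
Rank 4 → value 2.6.

2.6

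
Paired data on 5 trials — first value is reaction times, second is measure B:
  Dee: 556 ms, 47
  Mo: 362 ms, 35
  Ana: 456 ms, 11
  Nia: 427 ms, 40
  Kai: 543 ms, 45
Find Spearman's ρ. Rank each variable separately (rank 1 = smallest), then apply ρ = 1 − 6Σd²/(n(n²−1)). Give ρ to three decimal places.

Ranks of variable 1: 5, 1, 3, 2, 4
Ranks of variable 2: 5, 2, 1, 3, 4
d = r₁ − r₂: 0, -1, 2, -1, 0
d²: 0, 1, 4, 1, 0; Σd² = 6
ρ = 1 − 6·6/(5·24) = 1 − 36/120 = 0.700

0.700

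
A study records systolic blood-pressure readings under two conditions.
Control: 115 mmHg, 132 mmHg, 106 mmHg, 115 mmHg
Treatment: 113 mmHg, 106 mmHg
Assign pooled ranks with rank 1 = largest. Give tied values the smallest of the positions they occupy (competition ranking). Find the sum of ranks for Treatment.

9

Sorted (descending): 132, 115, 115, 113, 106, 106
The 2 values of 115 occupy positions 2–3 → each gets rank 2.
The 2 values of 106 occupy positions 5–6 → each gets rank 5.
Treatment values → pooled ranks: 113→4, 106→5
Rank sum = 4 + 5 = 9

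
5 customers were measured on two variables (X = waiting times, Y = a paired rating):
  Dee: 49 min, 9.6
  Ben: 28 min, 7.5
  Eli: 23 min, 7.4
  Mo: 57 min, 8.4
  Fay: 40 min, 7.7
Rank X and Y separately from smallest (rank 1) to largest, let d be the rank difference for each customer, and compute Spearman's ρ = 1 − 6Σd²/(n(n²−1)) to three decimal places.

0.900

Ranks of variable 1: 4, 2, 1, 5, 3
Ranks of variable 2: 5, 2, 1, 4, 3
d = r₁ − r₂: -1, 0, 0, 1, 0
d²: 1, 0, 0, 1, 0; Σd² = 2
ρ = 1 − 6·2/(5·24) = 1 − 12/120 = 0.900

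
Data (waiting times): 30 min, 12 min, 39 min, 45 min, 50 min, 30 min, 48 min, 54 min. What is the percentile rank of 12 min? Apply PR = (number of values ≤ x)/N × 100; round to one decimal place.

12.5

N = 8.
Strictly below 12: 0. Equal to 12: 1.
PR = 1/8 × 100 = 12.5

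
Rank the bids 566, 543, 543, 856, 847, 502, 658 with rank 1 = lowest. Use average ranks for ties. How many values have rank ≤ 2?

Sorted (ascending): 502, 543, 543, 566, 658, 847, 856
The 2 values of 543 occupy positions 2–3 → average rank (2+3)/2 = 2.5.
Ranks ≤ 2: {1} → 1 value.

1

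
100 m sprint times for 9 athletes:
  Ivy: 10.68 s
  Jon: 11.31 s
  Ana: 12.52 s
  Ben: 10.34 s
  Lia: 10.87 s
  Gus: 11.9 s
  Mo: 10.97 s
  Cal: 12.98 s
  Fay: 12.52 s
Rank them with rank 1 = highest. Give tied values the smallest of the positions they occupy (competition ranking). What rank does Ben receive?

9

Sorted (descending): 12.98, 12.52, 12.52, 11.9, 11.31, 10.97, 10.87, 10.68, 10.34
The 2 values of 12.52 occupy positions 2–3 → each gets rank 2.
Ben has value 10.34 s → rank 9.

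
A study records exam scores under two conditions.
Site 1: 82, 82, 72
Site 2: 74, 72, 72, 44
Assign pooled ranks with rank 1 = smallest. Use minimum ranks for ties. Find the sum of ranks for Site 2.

Sorted (ascending): 44, 72, 72, 72, 74, 82, 82
The 3 values of 72 occupy positions 2–4 → each gets rank 2.
The 2 values of 82 occupy positions 6–7 → each gets rank 6.
Site 2 values → pooled ranks: 74→5, 72→2, 72→2, 44→1
Rank sum = 5 + 2 + 2 + 1 = 10

10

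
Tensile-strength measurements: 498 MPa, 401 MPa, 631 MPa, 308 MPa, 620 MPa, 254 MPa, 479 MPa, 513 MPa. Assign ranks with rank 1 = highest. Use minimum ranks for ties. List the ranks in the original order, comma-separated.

4, 6, 1, 7, 2, 8, 5, 3

Sorted (descending): 631, 620, 513, 498, 479, 401, 308, 254
No ties — each value takes its position as its rank.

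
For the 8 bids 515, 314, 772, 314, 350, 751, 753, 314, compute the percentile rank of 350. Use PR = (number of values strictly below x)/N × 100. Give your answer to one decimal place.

37.5

N = 8.
Strictly below 350: 3. Equal to 350: 1.
PR = 3/8 × 100 = 37.5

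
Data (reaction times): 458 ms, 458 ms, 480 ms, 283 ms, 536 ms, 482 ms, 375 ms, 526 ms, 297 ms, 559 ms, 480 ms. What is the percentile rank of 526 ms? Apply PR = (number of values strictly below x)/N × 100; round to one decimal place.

72.7

N = 11.
Strictly below 526: 8. Equal to 526: 1.
PR = 8/11 × 100 = 72.7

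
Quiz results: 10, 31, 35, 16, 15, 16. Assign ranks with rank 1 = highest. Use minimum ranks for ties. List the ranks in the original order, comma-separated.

6, 2, 1, 3, 5, 3

Sorted (descending): 35, 31, 16, 16, 15, 10
The 2 values of 16 occupy positions 3–4 → each gets rank 3.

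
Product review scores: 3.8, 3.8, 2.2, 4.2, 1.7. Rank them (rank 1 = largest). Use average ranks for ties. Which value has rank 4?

2.2

Sorted (descending): 4.2, 3.8, 3.8, 2.2, 1.7
The 2 values of 3.8 occupy positions 2–3 → average rank (2+3)/2 = 2.5.
Rank 4 → value 2.2.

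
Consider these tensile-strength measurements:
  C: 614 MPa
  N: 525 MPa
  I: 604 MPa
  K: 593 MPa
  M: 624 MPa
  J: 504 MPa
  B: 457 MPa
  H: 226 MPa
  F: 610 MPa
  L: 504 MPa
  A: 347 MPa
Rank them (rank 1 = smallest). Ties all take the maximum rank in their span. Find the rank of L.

Sorted (ascending): 226, 347, 457, 504, 504, 525, 593, 604, 610, 614, 624
The 2 values of 504 occupy positions 4–5 → each gets rank 5.
L has value 504 MPa → rank 5.

5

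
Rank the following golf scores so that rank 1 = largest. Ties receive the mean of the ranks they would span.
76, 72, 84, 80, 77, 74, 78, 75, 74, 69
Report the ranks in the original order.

5, 9, 1, 2, 4, 7.5, 3, 6, 7.5, 10

Sorted (descending): 84, 80, 78, 77, 76, 75, 74, 74, 72, 69
The 2 values of 74 occupy positions 7–8 → average rank (7+8)/2 = 7.5.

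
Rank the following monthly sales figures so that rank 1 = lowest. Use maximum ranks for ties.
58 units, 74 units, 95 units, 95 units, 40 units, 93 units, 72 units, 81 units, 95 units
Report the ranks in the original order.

Sorted (ascending): 40, 58, 72, 74, 81, 93, 95, 95, 95
The 3 values of 95 occupy positions 7–9 → each gets rank 9.

2, 4, 9, 9, 1, 6, 3, 5, 9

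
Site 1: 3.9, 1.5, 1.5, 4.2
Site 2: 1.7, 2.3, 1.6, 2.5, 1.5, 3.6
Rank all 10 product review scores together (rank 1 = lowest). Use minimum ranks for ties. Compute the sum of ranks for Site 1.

21

Sorted (ascending): 1.5, 1.5, 1.5, 1.6, 1.7, 2.3, 2.5, 3.6, 3.9, 4.2
The 3 values of 1.5 occupy positions 1–3 → each gets rank 1.
Site 1 values → pooled ranks: 3.9→9, 1.5→1, 1.5→1, 4.2→10
Rank sum = 9 + 1 + 1 + 10 = 21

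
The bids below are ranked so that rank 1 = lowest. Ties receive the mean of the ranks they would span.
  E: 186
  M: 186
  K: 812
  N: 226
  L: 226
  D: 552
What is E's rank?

Sorted (ascending): 186, 186, 226, 226, 552, 812
The 2 values of 186 occupy positions 1–2 → average rank (1+2)/2 = 1.5.
The 2 values of 226 occupy positions 3–4 → average rank (3+4)/2 = 3.5.
E has value 186 → rank 1.5.

1.5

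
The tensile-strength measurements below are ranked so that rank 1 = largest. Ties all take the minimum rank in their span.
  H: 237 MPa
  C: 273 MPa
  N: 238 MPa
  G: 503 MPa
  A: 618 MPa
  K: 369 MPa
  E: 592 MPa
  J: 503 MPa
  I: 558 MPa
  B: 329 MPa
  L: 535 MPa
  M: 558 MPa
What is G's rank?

Sorted (descending): 618, 592, 558, 558, 535, 503, 503, 369, 329, 273, 238, 237
The 2 values of 558 occupy positions 3–4 → each gets rank 3.
The 2 values of 503 occupy positions 6–7 → each gets rank 6.
G has value 503 MPa → rank 6.

6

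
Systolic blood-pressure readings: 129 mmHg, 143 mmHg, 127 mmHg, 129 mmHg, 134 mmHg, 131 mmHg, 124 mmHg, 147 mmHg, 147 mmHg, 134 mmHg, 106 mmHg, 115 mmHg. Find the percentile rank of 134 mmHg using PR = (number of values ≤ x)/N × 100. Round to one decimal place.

N = 12.
Strictly below 134: 7. Equal to 134: 2.
PR = 9/12 × 100 = 75.0

75.0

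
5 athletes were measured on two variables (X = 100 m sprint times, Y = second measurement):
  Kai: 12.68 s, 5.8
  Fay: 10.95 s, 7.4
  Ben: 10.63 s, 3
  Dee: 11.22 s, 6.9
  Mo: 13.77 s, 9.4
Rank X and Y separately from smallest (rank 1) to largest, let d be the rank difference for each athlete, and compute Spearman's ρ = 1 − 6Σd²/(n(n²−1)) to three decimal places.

0.600

Ranks of variable 1: 4, 2, 1, 3, 5
Ranks of variable 2: 2, 4, 1, 3, 5
d = r₁ − r₂: 2, -2, 0, 0, 0
d²: 4, 4, 0, 0, 0; Σd² = 8
ρ = 1 − 6·8/(5·24) = 1 − 48/120 = 0.600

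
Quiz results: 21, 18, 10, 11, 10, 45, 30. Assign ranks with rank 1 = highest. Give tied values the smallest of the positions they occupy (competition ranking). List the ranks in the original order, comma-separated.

Sorted (descending): 45, 30, 21, 18, 11, 10, 10
The 2 values of 10 occupy positions 6–7 → each gets rank 6.

3, 4, 6, 5, 6, 1, 2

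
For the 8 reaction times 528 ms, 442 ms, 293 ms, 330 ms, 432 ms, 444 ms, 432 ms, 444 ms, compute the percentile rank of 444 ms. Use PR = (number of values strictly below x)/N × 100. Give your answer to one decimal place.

N = 8.
Strictly below 444: 5. Equal to 444: 2.
PR = 5/8 × 100 = 62.5

62.5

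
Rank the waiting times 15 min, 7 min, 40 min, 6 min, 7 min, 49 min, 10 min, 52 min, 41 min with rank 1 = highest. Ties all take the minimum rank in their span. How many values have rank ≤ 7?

8

Sorted (descending): 52, 49, 41, 40, 15, 10, 7, 7, 6
The 2 values of 7 occupy positions 7–8 → each gets rank 7.
Ranks ≤ 7: {1, 2, 3, 4, 5, 6, 7, 7} → 8 values.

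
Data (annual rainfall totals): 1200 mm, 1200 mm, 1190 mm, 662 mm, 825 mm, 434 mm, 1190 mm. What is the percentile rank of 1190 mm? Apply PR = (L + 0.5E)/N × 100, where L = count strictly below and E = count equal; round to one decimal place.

57.1

N = 7.
Strictly below 1190: 3. Equal to 1190: 2.
PR = (3 + 0.5·2)/7 × 100 = 57.1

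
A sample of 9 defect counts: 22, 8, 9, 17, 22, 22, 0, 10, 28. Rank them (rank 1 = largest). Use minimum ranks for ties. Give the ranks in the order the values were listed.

2, 8, 7, 5, 2, 2, 9, 6, 1

Sorted (descending): 28, 22, 22, 22, 17, 10, 9, 8, 0
The 3 values of 22 occupy positions 2–4 → each gets rank 2.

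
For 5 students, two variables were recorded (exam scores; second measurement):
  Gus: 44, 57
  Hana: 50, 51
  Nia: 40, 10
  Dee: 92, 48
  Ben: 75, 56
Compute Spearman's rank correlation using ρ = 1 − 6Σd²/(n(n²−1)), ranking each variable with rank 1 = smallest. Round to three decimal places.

Ranks of variable 1: 2, 3, 1, 5, 4
Ranks of variable 2: 5, 3, 1, 2, 4
d = r₁ − r₂: -3, 0, 0, 3, 0
d²: 9, 0, 0, 9, 0; Σd² = 18
ρ = 1 − 6·18/(5·24) = 1 − 108/120 = 0.100

0.100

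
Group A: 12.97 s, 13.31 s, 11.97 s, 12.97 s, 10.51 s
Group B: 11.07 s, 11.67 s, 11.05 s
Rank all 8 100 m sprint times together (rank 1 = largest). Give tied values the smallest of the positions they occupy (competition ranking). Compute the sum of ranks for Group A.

17

Sorted (descending): 13.31, 12.97, 12.97, 11.97, 11.67, 11.07, 11.05, 10.51
The 2 values of 12.97 occupy positions 2–3 → each gets rank 2.
Group A values → pooled ranks: 12.97→2, 13.31→1, 11.97→4, 12.97→2, 10.51→8
Rank sum = 2 + 1 + 4 + 2 + 8 = 17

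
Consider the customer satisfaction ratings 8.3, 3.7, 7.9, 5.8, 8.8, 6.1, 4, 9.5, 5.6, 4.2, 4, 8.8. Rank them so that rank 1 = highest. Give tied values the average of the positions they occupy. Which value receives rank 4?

8.3

Sorted (descending): 9.5, 8.8, 8.8, 8.3, 7.9, 6.1, 5.8, 5.6, 4.2, 4, 4, 3.7
The 2 values of 8.8 occupy positions 2–3 → average rank (2+3)/2 = 2.5.
The 2 values of 4 occupy positions 10–11 → average rank (10+11)/2 = 10.5.
Rank 4 → value 8.3.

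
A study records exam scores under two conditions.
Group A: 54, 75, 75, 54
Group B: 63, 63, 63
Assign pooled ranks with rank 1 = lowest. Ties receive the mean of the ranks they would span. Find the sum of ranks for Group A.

16

Sorted (ascending): 54, 54, 63, 63, 63, 75, 75
The 2 values of 54 occupy positions 1–2 → average rank (1+2)/2 = 1.5.
The 3 values of 63 occupy positions 3–5 → average rank 4.
The 2 values of 75 occupy positions 6–7 → average rank (6+7)/2 = 6.5.
Group A values → pooled ranks: 54→1.5, 75→6.5, 75→6.5, 54→1.5
Rank sum = 1.5 + 6.5 + 6.5 + 1.5 = 16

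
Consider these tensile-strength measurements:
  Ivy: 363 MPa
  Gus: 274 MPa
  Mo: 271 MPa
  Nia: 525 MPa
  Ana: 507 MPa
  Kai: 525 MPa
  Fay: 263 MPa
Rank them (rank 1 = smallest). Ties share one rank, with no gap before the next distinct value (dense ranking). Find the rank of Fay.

1

Sorted (ascending): 263, 271, 274, 363, 507, 525, 525
The 2 values of 525 share dense rank 6.
Remaining distinct values take the next consecutive integers.
Fay has value 263 MPa → rank 1.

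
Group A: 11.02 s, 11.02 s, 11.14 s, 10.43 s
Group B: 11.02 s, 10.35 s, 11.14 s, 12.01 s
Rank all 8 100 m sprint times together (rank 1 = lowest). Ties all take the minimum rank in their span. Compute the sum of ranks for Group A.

Sorted (ascending): 10.35, 10.43, 11.02, 11.02, 11.02, 11.14, 11.14, 12.01
The 3 values of 11.02 occupy positions 3–5 → each gets rank 3.
The 2 values of 11.14 occupy positions 6–7 → each gets rank 6.
Group A values → pooled ranks: 11.02→3, 11.02→3, 11.14→6, 10.43→2
Rank sum = 3 + 3 + 6 + 2 = 14

14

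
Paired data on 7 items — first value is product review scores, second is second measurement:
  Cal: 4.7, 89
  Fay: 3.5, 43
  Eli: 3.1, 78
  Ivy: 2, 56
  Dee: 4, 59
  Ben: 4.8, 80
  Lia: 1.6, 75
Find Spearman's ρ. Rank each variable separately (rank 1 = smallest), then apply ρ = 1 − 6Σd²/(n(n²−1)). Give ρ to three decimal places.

0.500

Ranks of variable 1: 6, 4, 3, 2, 5, 7, 1
Ranks of variable 2: 7, 1, 5, 2, 3, 6, 4
d = r₁ − r₂: -1, 3, -2, 0, 2, 1, -3
d²: 1, 9, 4, 0, 4, 1, 9; Σd² = 28
ρ = 1 − 6·28/(7·48) = 1 − 168/336 = 0.500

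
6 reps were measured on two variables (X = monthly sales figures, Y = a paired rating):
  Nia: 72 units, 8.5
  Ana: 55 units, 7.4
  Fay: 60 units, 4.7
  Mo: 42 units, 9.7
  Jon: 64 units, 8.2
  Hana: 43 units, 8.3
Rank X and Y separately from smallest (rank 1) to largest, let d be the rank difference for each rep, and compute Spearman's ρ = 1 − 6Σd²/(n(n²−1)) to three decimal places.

Ranks of variable 1: 6, 3, 4, 1, 5, 2
Ranks of variable 2: 5, 2, 1, 6, 3, 4
d = r₁ − r₂: 1, 1, 3, -5, 2, -2
d²: 1, 1, 9, 25, 4, 4; Σd² = 44
ρ = 1 − 6·44/(6·35) = 1 − 264/210 = -0.257

-0.257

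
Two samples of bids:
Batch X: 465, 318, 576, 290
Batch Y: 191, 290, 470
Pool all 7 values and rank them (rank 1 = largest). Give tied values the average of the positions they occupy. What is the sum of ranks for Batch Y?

Sorted (descending): 576, 470, 465, 318, 290, 290, 191
The 2 values of 290 occupy positions 5–6 → average rank (5+6)/2 = 5.5.
Batch Y values → pooled ranks: 191→7, 290→5.5, 470→2
Rank sum = 7 + 5.5 + 2 = 14.5

14.5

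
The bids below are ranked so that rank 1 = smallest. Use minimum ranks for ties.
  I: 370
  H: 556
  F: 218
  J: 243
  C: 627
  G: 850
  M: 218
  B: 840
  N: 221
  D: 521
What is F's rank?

1

Sorted (ascending): 218, 218, 221, 243, 370, 521, 556, 627, 840, 850
The 2 values of 218 occupy positions 1–2 → each gets rank 1.
F has value 218 → rank 1.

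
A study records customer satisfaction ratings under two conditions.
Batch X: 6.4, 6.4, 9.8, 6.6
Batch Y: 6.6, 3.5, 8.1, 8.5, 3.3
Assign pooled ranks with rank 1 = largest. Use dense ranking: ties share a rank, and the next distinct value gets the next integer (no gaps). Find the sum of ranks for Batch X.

15

Sorted (descending): 9.8, 8.5, 8.1, 6.6, 6.6, 6.4, 6.4, 3.5, 3.3
The 2 values of 6.6 share dense rank 4.
The 2 values of 6.4 share dense rank 5.
Remaining distinct values take the next consecutive integers.
Batch X values → pooled ranks: 6.4→5, 6.4→5, 9.8→1, 6.6→4
Rank sum = 5 + 5 + 1 + 4 = 15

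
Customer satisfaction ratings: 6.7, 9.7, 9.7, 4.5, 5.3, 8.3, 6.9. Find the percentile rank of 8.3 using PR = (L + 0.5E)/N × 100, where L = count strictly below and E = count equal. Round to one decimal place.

N = 7.
Strictly below 8.3: 4. Equal to 8.3: 1.
PR = (4 + 0.5·1)/7 × 100 = 64.3

64.3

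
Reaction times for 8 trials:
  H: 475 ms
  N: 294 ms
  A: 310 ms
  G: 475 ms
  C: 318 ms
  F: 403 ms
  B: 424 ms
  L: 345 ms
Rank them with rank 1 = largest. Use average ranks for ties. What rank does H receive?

Sorted (descending): 475, 475, 424, 403, 345, 318, 310, 294
The 2 values of 475 occupy positions 1–2 → average rank (1+2)/2 = 1.5.
H has value 475 ms → rank 1.5.

1.5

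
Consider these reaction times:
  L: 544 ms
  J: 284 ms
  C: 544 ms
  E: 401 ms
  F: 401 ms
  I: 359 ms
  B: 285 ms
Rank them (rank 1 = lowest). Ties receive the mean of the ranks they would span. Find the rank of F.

4.5

Sorted (ascending): 284, 285, 359, 401, 401, 544, 544
The 2 values of 401 occupy positions 4–5 → average rank (4+5)/2 = 4.5.
The 2 values of 544 occupy positions 6–7 → average rank (6+7)/2 = 6.5.
F has value 401 ms → rank 4.5.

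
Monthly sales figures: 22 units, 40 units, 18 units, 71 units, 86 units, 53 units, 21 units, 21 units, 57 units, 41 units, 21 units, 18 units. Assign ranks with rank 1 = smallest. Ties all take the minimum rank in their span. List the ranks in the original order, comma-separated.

6, 7, 1, 11, 12, 9, 3, 3, 10, 8, 3, 1

Sorted (ascending): 18, 18, 21, 21, 21, 22, 40, 41, 53, 57, 71, 86
The 2 values of 18 occupy positions 1–2 → each gets rank 1.
The 3 values of 21 occupy positions 3–5 → each gets rank 3.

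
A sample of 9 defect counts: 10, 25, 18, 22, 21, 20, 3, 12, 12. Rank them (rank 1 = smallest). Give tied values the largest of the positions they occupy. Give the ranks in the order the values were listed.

Sorted (ascending): 3, 10, 12, 12, 18, 20, 21, 22, 25
The 2 values of 12 occupy positions 3–4 → each gets rank 4.

2, 9, 5, 8, 7, 6, 1, 4, 4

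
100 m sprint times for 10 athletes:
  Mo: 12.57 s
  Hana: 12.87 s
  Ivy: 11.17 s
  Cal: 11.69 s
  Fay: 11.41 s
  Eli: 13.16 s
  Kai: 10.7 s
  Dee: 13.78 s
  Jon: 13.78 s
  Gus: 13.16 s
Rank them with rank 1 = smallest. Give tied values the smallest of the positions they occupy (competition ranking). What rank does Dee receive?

Sorted (ascending): 10.7, 11.17, 11.41, 11.69, 12.57, 12.87, 13.16, 13.16, 13.78, 13.78
The 2 values of 13.16 occupy positions 7–8 → each gets rank 7.
The 2 values of 13.78 occupy positions 9–10 → each gets rank 9.
Dee has value 13.78 s → rank 9.

9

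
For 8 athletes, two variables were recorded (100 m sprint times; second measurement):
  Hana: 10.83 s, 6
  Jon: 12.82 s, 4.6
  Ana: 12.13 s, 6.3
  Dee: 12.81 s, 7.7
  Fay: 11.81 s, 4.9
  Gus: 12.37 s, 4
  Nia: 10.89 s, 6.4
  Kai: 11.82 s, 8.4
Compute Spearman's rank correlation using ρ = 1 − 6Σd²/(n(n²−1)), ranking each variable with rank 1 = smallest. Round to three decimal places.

Ranks of variable 1: 1, 8, 5, 7, 3, 6, 2, 4
Ranks of variable 2: 4, 2, 5, 7, 3, 1, 6, 8
d = r₁ − r₂: -3, 6, 0, 0, 0, 5, -4, -4
d²: 9, 36, 0, 0, 0, 25, 16, 16; Σd² = 102
ρ = 1 − 6·102/(8·63) = 1 − 612/504 = -0.214

-0.214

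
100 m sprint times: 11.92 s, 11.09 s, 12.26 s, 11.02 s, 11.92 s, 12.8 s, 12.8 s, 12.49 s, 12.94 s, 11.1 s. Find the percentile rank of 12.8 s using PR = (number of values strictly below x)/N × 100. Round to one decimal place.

N = 10.
Strictly below 12.8: 7. Equal to 12.8: 2.
PR = 7/10 × 100 = 70.0

70.0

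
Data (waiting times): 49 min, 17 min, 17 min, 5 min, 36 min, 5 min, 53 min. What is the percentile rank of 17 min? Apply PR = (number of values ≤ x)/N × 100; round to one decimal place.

57.1

N = 7.
Strictly below 17: 2. Equal to 17: 2.
PR = 4/7 × 100 = 57.1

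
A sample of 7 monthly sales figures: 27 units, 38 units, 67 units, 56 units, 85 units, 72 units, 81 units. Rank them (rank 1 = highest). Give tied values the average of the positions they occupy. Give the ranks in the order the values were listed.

Sorted (descending): 85, 81, 72, 67, 56, 38, 27
No ties — each value takes its position as its rank.

7, 6, 4, 5, 1, 3, 2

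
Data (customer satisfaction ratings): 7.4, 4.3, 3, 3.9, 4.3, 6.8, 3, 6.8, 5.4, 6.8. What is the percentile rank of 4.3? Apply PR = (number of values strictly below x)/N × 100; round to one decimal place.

30.0

N = 10.
Strictly below 4.3: 3. Equal to 4.3: 2.
PR = 3/10 × 100 = 30.0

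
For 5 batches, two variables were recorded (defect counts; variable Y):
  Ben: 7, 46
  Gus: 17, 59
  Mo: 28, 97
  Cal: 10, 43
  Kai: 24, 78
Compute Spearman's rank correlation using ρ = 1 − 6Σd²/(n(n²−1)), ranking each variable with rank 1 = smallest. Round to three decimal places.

Ranks of variable 1: 1, 3, 5, 2, 4
Ranks of variable 2: 2, 3, 5, 1, 4
d = r₁ − r₂: -1, 0, 0, 1, 0
d²: 1, 0, 0, 1, 0; Σd² = 2
ρ = 1 − 6·2/(5·24) = 1 − 12/120 = 0.900

0.900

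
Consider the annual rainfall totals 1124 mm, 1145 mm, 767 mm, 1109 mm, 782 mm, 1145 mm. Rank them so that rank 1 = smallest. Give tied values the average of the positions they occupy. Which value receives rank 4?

1124

Sorted (ascending): 767, 782, 1109, 1124, 1145, 1145
The 2 values of 1145 occupy positions 5–6 → average rank (5+6)/2 = 5.5.
Rank 4 → value 1124.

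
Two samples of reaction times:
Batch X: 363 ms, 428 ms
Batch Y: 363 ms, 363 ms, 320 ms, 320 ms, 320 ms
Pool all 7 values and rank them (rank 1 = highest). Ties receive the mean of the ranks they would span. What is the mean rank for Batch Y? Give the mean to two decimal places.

4.80

Sorted (descending): 428, 363, 363, 363, 320, 320, 320
The 3 values of 363 occupy positions 2–4 → average rank 3.
The 3 values of 320 occupy positions 5–7 → average rank 6.
Batch Y values → pooled ranks: 363→3, 363→3, 320→6, 320→6, 320→6
Mean rank = (3 + 3 + 6 + 6 + 6) / 5 = 4.80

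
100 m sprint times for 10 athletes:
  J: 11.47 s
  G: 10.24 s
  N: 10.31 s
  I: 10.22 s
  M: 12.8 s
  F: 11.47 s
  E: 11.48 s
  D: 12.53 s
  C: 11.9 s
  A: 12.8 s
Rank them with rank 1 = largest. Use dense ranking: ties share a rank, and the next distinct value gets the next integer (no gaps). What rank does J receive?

5

Sorted (descending): 12.8, 12.8, 12.53, 11.9, 11.48, 11.47, 11.47, 10.31, 10.24, 10.22
The 2 values of 12.8 share dense rank 1.
The 2 values of 11.47 share dense rank 5.
Remaining distinct values take the next consecutive integers.
J has value 11.47 s → rank 5.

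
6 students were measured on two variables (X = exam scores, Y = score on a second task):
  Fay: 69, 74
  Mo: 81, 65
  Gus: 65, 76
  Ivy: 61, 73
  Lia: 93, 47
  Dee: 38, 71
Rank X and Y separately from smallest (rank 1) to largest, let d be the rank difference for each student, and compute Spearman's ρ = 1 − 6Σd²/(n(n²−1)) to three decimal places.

-0.486

Ranks of variable 1: 4, 5, 3, 2, 6, 1
Ranks of variable 2: 5, 2, 6, 4, 1, 3
d = r₁ − r₂: -1, 3, -3, -2, 5, -2
d²: 1, 9, 9, 4, 25, 4; Σd² = 52
ρ = 1 − 6·52/(6·35) = 1 − 312/210 = -0.486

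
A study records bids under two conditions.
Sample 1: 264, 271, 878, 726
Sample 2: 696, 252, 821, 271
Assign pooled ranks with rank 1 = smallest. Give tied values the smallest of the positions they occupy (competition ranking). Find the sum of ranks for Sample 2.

Sorted (ascending): 252, 264, 271, 271, 696, 726, 821, 878
The 2 values of 271 occupy positions 3–4 → each gets rank 3.
Sample 2 values → pooled ranks: 696→5, 252→1, 821→7, 271→3
Rank sum = 5 + 1 + 7 + 3 = 16

16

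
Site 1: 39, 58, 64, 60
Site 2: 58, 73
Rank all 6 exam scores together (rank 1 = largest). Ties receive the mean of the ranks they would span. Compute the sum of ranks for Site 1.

Sorted (descending): 73, 64, 60, 58, 58, 39
The 2 values of 58 occupy positions 4–5 → average rank (4+5)/2 = 4.5.
Site 1 values → pooled ranks: 39→6, 58→4.5, 64→2, 60→3
Rank sum = 6 + 4.5 + 2 + 3 = 15.5

15.5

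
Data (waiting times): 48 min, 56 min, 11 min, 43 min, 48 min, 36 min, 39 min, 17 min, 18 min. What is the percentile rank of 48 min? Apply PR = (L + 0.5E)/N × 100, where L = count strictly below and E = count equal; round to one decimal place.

77.8

N = 9.
Strictly below 48: 6. Equal to 48: 2.
PR = (6 + 0.5·2)/9 × 100 = 77.8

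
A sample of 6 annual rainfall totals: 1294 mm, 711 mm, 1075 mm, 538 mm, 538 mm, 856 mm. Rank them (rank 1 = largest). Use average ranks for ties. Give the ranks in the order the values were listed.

Sorted (descending): 1294, 1075, 856, 711, 538, 538
The 2 values of 538 occupy positions 5–6 → average rank (5+6)/2 = 5.5.

1, 4, 2, 5.5, 5.5, 3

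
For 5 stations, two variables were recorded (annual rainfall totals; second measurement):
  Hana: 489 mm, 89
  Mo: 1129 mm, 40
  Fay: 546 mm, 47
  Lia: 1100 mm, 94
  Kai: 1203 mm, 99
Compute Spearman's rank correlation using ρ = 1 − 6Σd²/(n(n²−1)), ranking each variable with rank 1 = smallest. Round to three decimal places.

Ranks of variable 1: 1, 4, 2, 3, 5
Ranks of variable 2: 3, 1, 2, 4, 5
d = r₁ − r₂: -2, 3, 0, -1, 0
d²: 4, 9, 0, 1, 0; Σd² = 14
ρ = 1 − 6·14/(5·24) = 1 − 84/120 = 0.300

0.300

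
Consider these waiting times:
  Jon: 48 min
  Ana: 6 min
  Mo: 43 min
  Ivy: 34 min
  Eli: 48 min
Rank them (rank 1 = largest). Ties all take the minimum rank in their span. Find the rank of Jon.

Sorted (descending): 48, 48, 43, 34, 6
The 2 values of 48 occupy positions 1–2 → each gets rank 1.
Jon has value 48 min → rank 1.

1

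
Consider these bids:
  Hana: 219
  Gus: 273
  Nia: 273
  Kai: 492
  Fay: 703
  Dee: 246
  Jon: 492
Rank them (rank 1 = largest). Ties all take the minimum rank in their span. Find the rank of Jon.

Sorted (descending): 703, 492, 492, 273, 273, 246, 219
The 2 values of 492 occupy positions 2–3 → each gets rank 2.
The 2 values of 273 occupy positions 4–5 → each gets rank 4.
Jon has value 492 → rank 2.

2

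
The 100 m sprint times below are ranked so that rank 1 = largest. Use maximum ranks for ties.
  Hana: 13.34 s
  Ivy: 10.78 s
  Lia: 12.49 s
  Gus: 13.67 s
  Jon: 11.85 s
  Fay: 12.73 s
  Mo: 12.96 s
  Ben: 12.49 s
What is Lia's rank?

6

Sorted (descending): 13.67, 13.34, 12.96, 12.73, 12.49, 12.49, 11.85, 10.78
The 2 values of 12.49 occupy positions 5–6 → each gets rank 6.
Lia has value 12.49 s → rank 6.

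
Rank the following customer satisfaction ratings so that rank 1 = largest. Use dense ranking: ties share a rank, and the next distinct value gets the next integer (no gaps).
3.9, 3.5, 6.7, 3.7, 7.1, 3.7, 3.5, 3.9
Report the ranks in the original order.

Sorted (descending): 7.1, 6.7, 3.9, 3.9, 3.7, 3.7, 3.5, 3.5
The 2 values of 3.9 share dense rank 3.
The 2 values of 3.7 share dense rank 4.
The 2 values of 3.5 share dense rank 5.
Remaining distinct values take the next consecutive integers.

3, 5, 2, 4, 1, 4, 5, 3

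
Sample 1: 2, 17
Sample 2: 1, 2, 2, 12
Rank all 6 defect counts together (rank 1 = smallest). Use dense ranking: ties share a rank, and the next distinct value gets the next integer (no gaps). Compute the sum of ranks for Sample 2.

Sorted (ascending): 1, 2, 2, 2, 12, 17
The 3 values of 2 share dense rank 2.
Remaining distinct values take the next consecutive integers.
Sample 2 values → pooled ranks: 1→1, 2→2, 2→2, 12→3
Rank sum = 1 + 2 + 2 + 3 = 8

8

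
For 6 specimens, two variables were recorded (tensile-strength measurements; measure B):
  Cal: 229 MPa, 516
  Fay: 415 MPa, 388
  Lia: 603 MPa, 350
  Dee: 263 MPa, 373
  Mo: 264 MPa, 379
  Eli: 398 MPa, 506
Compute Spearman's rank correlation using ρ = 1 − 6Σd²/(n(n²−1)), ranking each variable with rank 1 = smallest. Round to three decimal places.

Ranks of variable 1: 1, 5, 6, 2, 3, 4
Ranks of variable 2: 6, 4, 1, 2, 3, 5
d = r₁ − r₂: -5, 1, 5, 0, 0, -1
d²: 25, 1, 25, 0, 0, 1; Σd² = 52
ρ = 1 − 6·52/(6·35) = 1 − 312/210 = -0.486

-0.486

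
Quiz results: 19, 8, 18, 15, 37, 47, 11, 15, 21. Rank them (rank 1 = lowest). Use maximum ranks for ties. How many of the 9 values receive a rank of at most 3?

Sorted (ascending): 8, 11, 15, 15, 18, 19, 21, 37, 47
The 2 values of 15 occupy positions 3–4 → each gets rank 4.
Ranks ≤ 3: {1, 2} → 2 values.

2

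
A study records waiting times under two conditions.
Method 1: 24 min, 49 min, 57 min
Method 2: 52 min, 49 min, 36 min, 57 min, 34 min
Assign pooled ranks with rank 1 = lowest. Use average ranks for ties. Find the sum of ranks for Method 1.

Sorted (ascending): 24, 34, 36, 49, 49, 52, 57, 57
The 2 values of 49 occupy positions 4–5 → average rank (4+5)/2 = 4.5.
The 2 values of 57 occupy positions 7–8 → average rank (7+8)/2 = 7.5.
Method 1 values → pooled ranks: 24→1, 49→4.5, 57→7.5
Rank sum = 1 + 4.5 + 7.5 = 13

13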